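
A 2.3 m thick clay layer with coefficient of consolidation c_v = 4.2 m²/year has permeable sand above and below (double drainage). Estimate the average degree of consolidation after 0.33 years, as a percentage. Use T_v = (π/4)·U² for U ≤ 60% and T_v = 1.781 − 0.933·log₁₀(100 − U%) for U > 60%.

Drainage path length: H_d = H/2 = 1.15 m (double drainage).
T_v = c_v·t/H_d² = 4.2×0.33/1.15² = 1.048.
T_v = 1.048 corresponds to the U > 60% branch:
U = 1 − 10^((1.781 − T_v)/0.933)/100 = 0.939

U ≈ 93.9 %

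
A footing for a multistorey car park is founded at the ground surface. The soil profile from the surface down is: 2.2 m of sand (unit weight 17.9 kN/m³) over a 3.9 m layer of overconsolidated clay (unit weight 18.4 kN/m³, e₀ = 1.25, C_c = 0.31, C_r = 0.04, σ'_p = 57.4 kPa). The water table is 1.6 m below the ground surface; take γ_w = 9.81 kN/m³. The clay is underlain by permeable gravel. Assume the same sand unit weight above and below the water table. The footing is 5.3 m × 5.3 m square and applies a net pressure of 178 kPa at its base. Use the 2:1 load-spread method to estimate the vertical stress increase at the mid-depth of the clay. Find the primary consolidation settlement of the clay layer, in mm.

S_c ≈ 148 mm

Mid-depth of clay below the ground surface: z = 2.2 + 3.9/2 = 4.15 m.
Total vertical stress at mid-clay: σ_v = 17.9×2.2 + 18.4×1.95 = 75.26 kPa.
Pore pressure: u = 9.81×(4.15 − 1.6) = 25.015 kPa.
Initial effective stress: σ'_0 = σ_v − u = 75.26 − 25.015 = 50.245 kPa.
Stress increase at mid-clay by the 2:1 spreading method:
Δσ = qBL/((B+z)(L+z)) = 178×5.3×5.3/((5.3+4.15)(5.3+4.15)) = 55.99 kPa
Final effective stress: σ'_f = 50.245 + 55.99 = 106.23 kPa.
σ'_f = 106.23 > σ'_p = 57.4 kPa, so the stress path crosses the preconsolidation pressure — recompression up to σ'_p, then virgin compression beyond:
S_c = H/(1+e₀)·[C_r·log₁₀(σ'_p/σ'_0) + C_c·log₁₀(σ'_f/σ'_p)]
    = 3.9/2.25 × [0.04×log₁₀(57.4/50.245) + 0.31×log₁₀(106.23/57.4)]
    = 1.7333 × [0.0023128 + 0.082874] = 0.1477 m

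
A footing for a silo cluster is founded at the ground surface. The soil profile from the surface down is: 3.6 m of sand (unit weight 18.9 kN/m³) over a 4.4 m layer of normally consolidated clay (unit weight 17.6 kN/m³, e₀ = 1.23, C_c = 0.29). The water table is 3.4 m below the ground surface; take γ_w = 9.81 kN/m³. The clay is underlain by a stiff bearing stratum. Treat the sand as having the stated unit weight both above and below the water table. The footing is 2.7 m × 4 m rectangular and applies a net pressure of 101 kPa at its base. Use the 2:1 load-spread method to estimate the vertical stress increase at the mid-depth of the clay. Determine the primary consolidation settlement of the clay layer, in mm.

S_c ≈ 36.3 mm

Mid-depth of clay below the ground surface: z = 3.6 + 4.4/2 = 5.8 m.
Total vertical stress at mid-clay: σ_v = 18.9×3.6 + 17.6×2.2 = 106.76 kPa.
Pore pressure: u = 9.81×(5.8 − 3.4) = 23.544 kPa.
Initial effective stress: σ'_0 = σ_v − u = 106.76 − 23.544 = 83.216 kPa.
Stress increase at mid-clay by the 2:1 spreading method:
Δσ = qBL/((B+z)(L+z)) = 101×2.7×4/((2.7+5.8)(4+5.8)) = 13.095 kPa
Final effective stress: σ'_f = σ'_0 + Δσ = 83.216 + 13.095 = 96.311 kPa.
Normally consolidated clay, so the full stress increment lies on the virgin compression line:
S_c = C_c·H/(1+e₀)·log₁₀(σ'_f/σ'_0) = 0.29×4.4/(1+1.23)×log₁₀(96.311/83.216)
    = 0.5722 × 0.063469 = 0.03632 m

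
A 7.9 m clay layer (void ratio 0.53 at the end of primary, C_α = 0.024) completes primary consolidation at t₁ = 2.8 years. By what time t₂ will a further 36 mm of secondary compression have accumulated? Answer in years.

t₂ ≈ 5.47 years

S_s = C_α·H/(1+e_p)·log₁₀(t₂/t₁) ⇒ log₁₀(t₂/t₁) = S_s·(1+e_p)/(C_α·H).
log₁₀(t₂/t₁) = 0.036 × (1+0.53) / (0.024×7.9) = 0.2905
t₂ = t₁ × 10^0.2905 = 2.8 × 1.952 = 5.466 years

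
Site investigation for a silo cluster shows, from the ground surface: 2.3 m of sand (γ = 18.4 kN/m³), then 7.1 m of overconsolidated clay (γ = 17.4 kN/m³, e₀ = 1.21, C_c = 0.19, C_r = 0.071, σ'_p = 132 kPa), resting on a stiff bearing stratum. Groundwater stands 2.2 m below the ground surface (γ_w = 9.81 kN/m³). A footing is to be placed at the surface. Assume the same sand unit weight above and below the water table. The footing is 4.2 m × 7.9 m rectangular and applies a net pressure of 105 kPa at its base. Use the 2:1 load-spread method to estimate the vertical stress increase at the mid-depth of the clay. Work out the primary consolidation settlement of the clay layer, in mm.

Mid-depth of clay below the ground surface: z = 2.3 + 7.1/2 = 5.85 m.
Total vertical stress at mid-clay: σ_v = 18.4×2.3 + 17.4×3.55 = 104.09 kPa.
Pore pressure: u = 9.81×(5.85 − 2.2) = 35.806 kPa.
Initial effective stress: σ'_0 = σ_v − u = 104.09 − 35.806 = 68.284 kPa.
Stress increase at mid-clay by the 2:1 spreading method:
Δσ = qBL/((B+z)(L+z)) = 105×4.2×7.9/((4.2+5.85)(7.9+5.85)) = 25.211 kPa
Final effective stress: σ'_f = 68.284 + 25.211 = 93.495 kPa.
σ'_f = 93.495 ≤ σ'_p = 132 kPa, so the clay remains overconsolidated and only the recompression index applies:
S_c = C_r·H/(1+e₀)·log₁₀(σ'_f/σ'_0) = 0.071×7.1/2.21×log₁₀(93.495/68.284)
    = 0.2281 × 0.13647 = 0.03113 m

S_c ≈ 31.1 mm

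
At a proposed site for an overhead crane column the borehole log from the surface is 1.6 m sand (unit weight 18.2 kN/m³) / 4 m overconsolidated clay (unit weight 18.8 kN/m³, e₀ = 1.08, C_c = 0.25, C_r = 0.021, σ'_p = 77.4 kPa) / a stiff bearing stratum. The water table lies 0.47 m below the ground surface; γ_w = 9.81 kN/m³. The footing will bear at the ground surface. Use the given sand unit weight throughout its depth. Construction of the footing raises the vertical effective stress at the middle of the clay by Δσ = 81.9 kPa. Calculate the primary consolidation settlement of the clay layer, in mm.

Mid-depth of clay below the ground surface: z = 1.6 + 4/2 = 3.6 m.
Total vertical stress at mid-clay: σ_v = 18.2×1.6 + 18.8×2 = 66.72 kPa.
Pore pressure: u = 9.81×(3.6 − 0.47) = 30.705 kPa.
Initial effective stress: σ'_0 = σ_v − u = 66.72 − 30.705 = 36.015 kPa.
Final effective stress: σ'_f = 36.015 + 81.9 = 117.92 kPa.
σ'_f = 117.92 > σ'_p = 77.4 kPa, so the stress path crosses the preconsolidation pressure — recompression up to σ'_p, then virgin compression beyond:
S_c = H/(1+e₀)·[C_r·log₁₀(σ'_p/σ'_0) + C_c·log₁₀(σ'_f/σ'_p)]
    = 4/2.08 × [0.021×log₁₀(77.4/36.015) + 0.25×log₁₀(117.92/77.4)]
    = 1.9231 × [0.0069774 + 0.045712] = 0.1013 m

S_c ≈ 101 mm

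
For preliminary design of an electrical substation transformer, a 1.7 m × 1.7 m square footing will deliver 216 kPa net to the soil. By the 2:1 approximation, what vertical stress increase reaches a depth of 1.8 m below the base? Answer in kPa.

By the 2:1 method the load spreads at 1 horizontal : 2 vertical, so at depth z the loaded area has grown by z in each plan dimension:
Δσ = qBL/((B+z)(L+z)) = 216×1.7×1.7/((1.7+1.8)(1.7+1.8)) = 50.958 kPa

Δσ_z ≈ 51 kPa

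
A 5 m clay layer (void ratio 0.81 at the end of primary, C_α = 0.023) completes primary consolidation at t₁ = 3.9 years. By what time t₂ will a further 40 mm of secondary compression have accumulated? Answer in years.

S_s = C_α·H/(1+e_p)·log₁₀(t₂/t₁) ⇒ log₁₀(t₂/t₁) = S_s·(1+e_p)/(C_α·H).
log₁₀(t₂/t₁) = 0.04 × (1+0.81) / (0.023×5) = 0.6296
t₂ = t₁ × 10^0.6296 = 3.9 × 4.262 = 16.62 years

t₂ ≈ 16.6 years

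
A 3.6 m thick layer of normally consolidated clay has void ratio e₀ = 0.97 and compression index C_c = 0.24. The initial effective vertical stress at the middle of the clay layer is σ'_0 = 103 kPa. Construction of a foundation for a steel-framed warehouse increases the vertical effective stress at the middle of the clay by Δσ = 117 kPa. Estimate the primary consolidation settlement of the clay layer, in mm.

Final effective stress: σ'_f = σ'_0 + Δσ = 103 + 117 = 220 kPa.
Normally consolidated clay, so the full stress increment lies on the virgin compression line:
S_c = C_c·H/(1+e₀)·log₁₀(σ'_f/σ'_0) = 0.24×3.6/(1+0.97)×log₁₀(220/103)
    = 0.43858 × 0.32959 = 0.1446 m

S_c ≈ 145 mm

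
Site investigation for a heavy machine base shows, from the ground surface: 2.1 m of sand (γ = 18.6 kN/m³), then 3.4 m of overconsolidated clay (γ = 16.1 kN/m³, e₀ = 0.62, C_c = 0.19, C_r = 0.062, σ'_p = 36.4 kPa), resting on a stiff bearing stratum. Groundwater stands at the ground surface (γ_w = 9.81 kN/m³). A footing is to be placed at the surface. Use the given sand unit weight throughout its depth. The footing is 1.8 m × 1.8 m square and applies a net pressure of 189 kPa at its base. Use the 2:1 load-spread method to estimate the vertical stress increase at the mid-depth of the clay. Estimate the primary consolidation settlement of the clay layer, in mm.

S_c ≈ 62.9 mm

Mid-depth of clay below the ground surface: z = 2.1 + 3.4/2 = 3.8 m.
Total vertical stress at mid-clay: σ_v = 18.6×2.1 + 16.1×1.7 = 66.43 kPa.
Pore pressure: u = 9.81×(3.8 − 0) = 37.278 kPa.
Initial effective stress: σ'_0 = σ_v − u = 66.43 − 37.278 = 29.152 kPa.
Stress increase at mid-clay by the 2:1 spreading method:
Δσ = qBL/((B+z)(L+z)) = 189×1.8×1.8/((1.8+3.8)(1.8+3.8)) = 19.527 kPa
Final effective stress: σ'_f = 29.152 + 19.527 = 48.679 kPa.
σ'_f = 48.679 > σ'_p = 36.4 kPa, so the stress path crosses the preconsolidation pressure — recompression up to σ'_p, then virgin compression beyond:
S_c = H/(1+e₀)·[C_r·log₁₀(σ'_p/σ'_0) + C_c·log₁₀(σ'_f/σ'_p)]
    = 3.4/1.62 × [0.062×log₁₀(36.4/29.152) + 0.19×log₁₀(48.679/36.4)]
    = 2.0988 × [0.0059788 + 0.023986] = 0.06289 m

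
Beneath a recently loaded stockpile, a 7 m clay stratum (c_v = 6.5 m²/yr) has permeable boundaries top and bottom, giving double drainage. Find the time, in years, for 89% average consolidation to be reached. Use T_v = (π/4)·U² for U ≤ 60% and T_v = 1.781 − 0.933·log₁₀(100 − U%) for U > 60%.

Drainage path length: H_d = H/2 = 3.5 m (double drainage).
U > 60%: T_v = 1.781 − 0.933·log₁₀(100 − 89) = 0.80938.
t = T_v·H_d²/c_v = 0.80938×3.5²/6.5 = 1.525 years.

t ≈ 1.53 years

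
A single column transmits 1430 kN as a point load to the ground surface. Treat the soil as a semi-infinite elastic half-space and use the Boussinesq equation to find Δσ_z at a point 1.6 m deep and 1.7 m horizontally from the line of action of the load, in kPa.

Boussinesq vertical stress below a point load on an elastic half-space:
Δσ_z = 3P/(2πz²) · [1 + (r/z)²]^(−5/2)
r/z = 1.7/1.6 = 1.0625; [1+(r/z)²]^(−5/2) = 0.15122.
Δσ_z = 3×1430/(2π×1.6²) × 0.15122 = 266.71 × 0.15122 = 40.33 kPa

Δσ_z ≈ 40.3 kPa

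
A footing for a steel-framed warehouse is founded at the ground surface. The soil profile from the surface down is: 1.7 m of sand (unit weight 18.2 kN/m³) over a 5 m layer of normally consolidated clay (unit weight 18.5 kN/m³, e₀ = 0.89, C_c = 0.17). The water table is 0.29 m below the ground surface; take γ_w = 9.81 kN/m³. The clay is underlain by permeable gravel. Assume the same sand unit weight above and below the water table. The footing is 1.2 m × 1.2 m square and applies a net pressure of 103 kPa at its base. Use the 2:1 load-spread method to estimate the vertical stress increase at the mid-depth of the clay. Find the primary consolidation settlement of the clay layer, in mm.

Mid-depth of clay below the ground surface: z = 1.7 + 5/2 = 4.2 m.
Total vertical stress at mid-clay: σ_v = 18.2×1.7 + 18.5×2.5 = 77.19 kPa.
Pore pressure: u = 9.81×(4.2 − 0.29) = 38.357 kPa.
Initial effective stress: σ'_0 = σ_v − u = 77.19 − 38.357 = 38.833 kPa.
Stress increase at mid-clay by the 2:1 spreading method:
Δσ = qBL/((B+z)(L+z)) = 103×1.2×1.2/((1.2+4.2)(1.2+4.2)) = 5.0864 kPa
Final effective stress: σ'_f = σ'_0 + Δσ = 38.833 + 5.0864 = 43.919 kPa.
Normally consolidated clay, so the full stress increment lies on the virgin compression line:
S_c = C_c·H/(1+e₀)·log₁₀(σ'_f/σ'_0) = 0.17×5/(1+0.89)×log₁₀(43.919/38.833)
    = 0.44974 × 0.053452 = 0.02404 m

S_c ≈ 24 mm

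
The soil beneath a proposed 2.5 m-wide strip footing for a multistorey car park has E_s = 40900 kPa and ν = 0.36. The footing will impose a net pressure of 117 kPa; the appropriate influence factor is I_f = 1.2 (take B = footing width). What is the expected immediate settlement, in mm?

S_e ≈ 7.47 mm

Immediate (elastic) settlement: S_e = q·B·(1−ν²)/E_s · I_f.
S_e = 117 × 2.5 × (1 − 0.36²) / 40900 × 1.2
    = 117 × 2.5 × 0.8704 / 40900 × 1.2
    = 0.00747 m = 7.47 mm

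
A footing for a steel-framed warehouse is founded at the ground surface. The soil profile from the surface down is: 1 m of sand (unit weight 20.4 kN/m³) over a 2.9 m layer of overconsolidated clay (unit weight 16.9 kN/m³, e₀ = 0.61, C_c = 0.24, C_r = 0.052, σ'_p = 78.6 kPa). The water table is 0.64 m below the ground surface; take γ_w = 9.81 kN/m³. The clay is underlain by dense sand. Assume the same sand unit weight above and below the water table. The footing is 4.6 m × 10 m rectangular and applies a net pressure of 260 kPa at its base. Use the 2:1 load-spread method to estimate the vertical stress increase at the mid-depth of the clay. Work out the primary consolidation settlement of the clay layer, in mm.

Mid-depth of clay below the ground surface: z = 1 + 2.9/2 = 2.45 m.
Total vertical stress at mid-clay: σ_v = 20.4×1 + 16.9×1.45 = 44.905 kPa.
Pore pressure: u = 9.81×(2.45 − 0.64) = 17.756 kPa.
Initial effective stress: σ'_0 = σ_v − u = 44.905 − 17.756 = 27.149 kPa.
Stress increase at mid-clay by the 2:1 spreading method:
Δσ = qBL/((B+z)(L+z)) = 260×4.6×10/((4.6+2.45)(10+2.45)) = 136.26 kPa
Final effective stress: σ'_f = 27.149 + 136.26 = 163.41 kPa.
σ'_f = 163.41 > σ'_p = 78.6 kPa, so the stress path crosses the preconsolidation pressure — recompression up to σ'_p, then virgin compression beyond:
S_c = H/(1+e₀)·[C_r·log₁₀(σ'_p/σ'_0) + C_c·log₁₀(σ'_f/σ'_p)]
    = 2.9/1.61 × [0.052×log₁₀(78.6/27.149) + 0.24×log₁₀(163.41/78.6)]
    = 1.8012 × [0.024007 + 0.076285] = 0.1806 m

S_c ≈ 181 mm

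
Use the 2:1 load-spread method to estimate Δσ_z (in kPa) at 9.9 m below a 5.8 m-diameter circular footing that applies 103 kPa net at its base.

Δσ_z ≈ 14.1 kPa

By the 2:1 method the load spreads at 1 horizontal : 2 vertical, so at depth z the loaded area has grown by z in each plan dimension:
Δσ ≈ qD²/(D+z)² = 103×5.8²/(5.8+9.9)² = 14.057 kPa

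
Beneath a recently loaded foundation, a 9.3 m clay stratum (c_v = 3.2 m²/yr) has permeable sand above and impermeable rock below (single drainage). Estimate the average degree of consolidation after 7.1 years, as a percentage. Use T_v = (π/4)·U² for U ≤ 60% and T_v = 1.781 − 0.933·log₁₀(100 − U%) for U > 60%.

U ≈ 57.8 %

Drainage path length: H_d = H = 9.3 m (single drainage).
T_v = c_v·t/H_d² = 3.2×7.1/9.3² = 0.26269.
T_v = 0.26269 corresponds to the U ≤ 60% branch:
U = √(4T_v/π) = 0.5783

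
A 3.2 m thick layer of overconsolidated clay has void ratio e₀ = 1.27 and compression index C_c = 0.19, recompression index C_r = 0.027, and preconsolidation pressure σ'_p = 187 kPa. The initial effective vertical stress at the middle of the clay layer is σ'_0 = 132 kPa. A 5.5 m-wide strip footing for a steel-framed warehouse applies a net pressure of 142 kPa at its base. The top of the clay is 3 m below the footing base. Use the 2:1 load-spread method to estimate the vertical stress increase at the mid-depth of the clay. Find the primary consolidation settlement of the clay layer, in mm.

Mid-depth of clay below the footing base: z = 3 + 3.2/2 = 4.6 m.
Stress increase at mid-clay by the 2:1 spreading method:
Δσ = qB/(B+z) = 142×5.5/(5.5+4.6) = 77.327 kPa
Final effective stress: σ'_f = 132 + 77.327 = 209.33 kPa.
σ'_f = 209.33 > σ'_p = 187 kPa, so the stress path crosses the preconsolidation pressure — recompression up to σ'_p, then virgin compression beyond:
S_c = H/(1+e₀)·[C_r·log₁₀(σ'_p/σ'_0) + C_c·log₁₀(σ'_f/σ'_p)]
    = 3.2/2.27 × [0.027×log₁₀(187/132) + 0.19×log₁₀(209.33/187)]
    = 1.4097 × [0.0040842 + 0.0093081] = 0.01888 m

S_c ≈ 18.9 mm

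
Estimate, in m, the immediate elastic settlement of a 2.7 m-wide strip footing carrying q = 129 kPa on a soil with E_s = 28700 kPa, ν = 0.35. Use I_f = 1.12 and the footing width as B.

Immediate (elastic) settlement: S_e = q·B·(1−ν²)/E_s · I_f.
S_e = 129 × 2.7 × (1 − 0.35²) / 28700 × 1.12
    = 129 × 2.7 × 0.8775 / 28700 × 1.12
    = 0.01193 m

S_e ≈ 0.0119 m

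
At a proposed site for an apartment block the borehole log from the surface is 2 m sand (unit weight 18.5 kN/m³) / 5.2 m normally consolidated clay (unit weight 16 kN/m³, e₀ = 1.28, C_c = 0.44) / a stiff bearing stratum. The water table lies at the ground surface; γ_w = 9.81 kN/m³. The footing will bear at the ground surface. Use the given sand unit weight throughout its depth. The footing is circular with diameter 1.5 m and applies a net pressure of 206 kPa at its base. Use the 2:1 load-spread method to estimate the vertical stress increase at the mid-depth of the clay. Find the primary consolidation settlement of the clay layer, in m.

Mid-depth of clay below the ground surface: z = 2 + 5.2/2 = 4.6 m.
Total vertical stress at mid-clay: σ_v = 18.5×2 + 16×2.6 = 78.6 kPa.
Pore pressure: u = 9.81×(4.6 − 0) = 45.126 kPa.
Initial effective stress: σ'_0 = σ_v − u = 78.6 − 45.126 = 33.474 kPa.
Stress increase at mid-clay by the 2:1 spreading method:
Δσ ≈ qD²/(D+z)² = 206×1.5²/(1.5+4.6)² = 12.456 kPa
Final effective stress: σ'_f = σ'_0 + Δσ = 33.474 + 12.456 = 45.93 kPa.
Normally consolidated clay, so the full stress increment lies on the virgin compression line:
S_c = C_c·H/(1+e₀)·log₁₀(σ'_f/σ'_0) = 0.44×5.2/(1+1.28)×log₁₀(45.93/33.474)
    = 1.0035 × 0.13739 = 0.1379 m

S_c ≈ 0.138 m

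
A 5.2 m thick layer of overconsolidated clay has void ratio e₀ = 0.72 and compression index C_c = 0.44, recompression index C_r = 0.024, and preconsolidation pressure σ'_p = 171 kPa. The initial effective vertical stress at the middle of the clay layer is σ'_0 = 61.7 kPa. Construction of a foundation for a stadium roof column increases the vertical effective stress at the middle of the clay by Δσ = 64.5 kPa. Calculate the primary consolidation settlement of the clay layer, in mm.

S_c ≈ 22.5 mm

Final effective stress: σ'_f = 61.7 + 64.5 = 126.2 kPa.
σ'_f = 126.2 ≤ σ'_p = 171 kPa, so the clay remains overconsolidated and only the recompression index applies:
S_c = C_r·H/(1+e₀)·log₁₀(σ'_f/σ'_0) = 0.024×5.2/1.72×log₁₀(126.2/61.7)
    = 0.072559 × 0.31077 = 0.02255 m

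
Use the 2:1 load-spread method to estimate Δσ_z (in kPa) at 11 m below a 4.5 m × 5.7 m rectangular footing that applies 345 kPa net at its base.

Δσ_z ≈ 34.2 kPa

By the 2:1 method the load spreads at 1 horizontal : 2 vertical, so at depth z the loaded area has grown by z in each plan dimension:
Δσ = qBL/((B+z)(L+z)) = 345×4.5×5.7/((4.5+11)(5.7+11)) = 34.187 kPa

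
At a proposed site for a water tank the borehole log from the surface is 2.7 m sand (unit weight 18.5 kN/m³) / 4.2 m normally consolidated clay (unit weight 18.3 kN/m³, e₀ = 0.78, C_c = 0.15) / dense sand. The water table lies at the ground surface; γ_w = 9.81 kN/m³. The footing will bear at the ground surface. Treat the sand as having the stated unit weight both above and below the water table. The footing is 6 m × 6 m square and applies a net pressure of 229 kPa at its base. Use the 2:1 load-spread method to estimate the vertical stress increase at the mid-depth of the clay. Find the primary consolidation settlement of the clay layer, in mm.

Mid-depth of clay below the ground surface: z = 2.7 + 4.2/2 = 4.8 m.
Total vertical stress at mid-clay: σ_v = 18.5×2.7 + 18.3×2.1 = 88.38 kPa.
Pore pressure: u = 9.81×(4.8 − 0) = 47.088 kPa.
Initial effective stress: σ'_0 = σ_v − u = 88.38 − 47.088 = 41.292 kPa.
Stress increase at mid-clay by the 2:1 spreading method:
Δσ = qBL/((B+z)(L+z)) = 229×6×6/((6+4.8)(6+4.8)) = 70.679 kPa
Final effective stress: σ'_f = σ'_0 + Δσ = 41.292 + 70.679 = 111.97 kPa.
Normally consolidated clay, so the full stress increment lies on the virgin compression line:
S_c = C_c·H/(1+e₀)·log₁₀(σ'_f/σ'_0) = 0.15×4.2/(1+0.78)×log₁₀(111.97/41.292)
    = 0.35393 × 0.43324 = 0.1533 m

S_c ≈ 153 mm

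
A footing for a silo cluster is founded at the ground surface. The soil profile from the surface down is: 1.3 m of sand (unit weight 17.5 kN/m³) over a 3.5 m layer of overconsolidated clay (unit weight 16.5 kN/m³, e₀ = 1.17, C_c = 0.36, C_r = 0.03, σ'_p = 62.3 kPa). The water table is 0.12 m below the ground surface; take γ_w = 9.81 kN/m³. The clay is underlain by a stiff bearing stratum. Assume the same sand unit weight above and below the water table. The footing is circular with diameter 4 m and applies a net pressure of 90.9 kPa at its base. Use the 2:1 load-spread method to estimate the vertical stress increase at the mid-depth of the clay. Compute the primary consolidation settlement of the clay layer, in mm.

S_c ≈ 17.3 mm

Mid-depth of clay below the ground surface: z = 1.3 + 3.5/2 = 3.05 m.
Total vertical stress at mid-clay: σ_v = 17.5×1.3 + 16.5×1.75 = 51.625 kPa.
Pore pressure: u = 9.81×(3.05 − 0.12) = 28.743 kPa.
Initial effective stress: σ'_0 = σ_v − u = 51.625 − 28.743 = 22.882 kPa.
Stress increase at mid-clay by the 2:1 spreading method:
Δσ ≈ qD²/(D+z)² = 90.9×4²/(4+3.05)² = 29.262 kPa
Final effective stress: σ'_f = 22.882 + 29.262 = 52.144 kPa.
σ'_f = 52.144 ≤ σ'_p = 62.3 kPa, so the clay remains overconsolidated and only the recompression index applies:
S_c = C_r·H/(1+e₀)·log₁₀(σ'_f/σ'_0) = 0.03×3.5/2.17×log₁₀(52.144/22.882)
    = 0.048387 × 0.35771 = 0.01731 m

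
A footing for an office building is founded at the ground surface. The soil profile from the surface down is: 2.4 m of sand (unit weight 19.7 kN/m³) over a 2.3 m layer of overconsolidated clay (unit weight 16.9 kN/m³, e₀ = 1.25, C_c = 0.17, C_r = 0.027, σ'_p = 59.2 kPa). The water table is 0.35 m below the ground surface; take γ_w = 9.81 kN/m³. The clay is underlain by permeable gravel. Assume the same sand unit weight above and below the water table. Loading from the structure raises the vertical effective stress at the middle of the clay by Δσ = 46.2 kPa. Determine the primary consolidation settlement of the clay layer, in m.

Mid-depth of clay below the ground surface: z = 2.4 + 2.3/2 = 3.55 m.
Total vertical stress at mid-clay: σ_v = 19.7×2.4 + 16.9×1.15 = 66.715 kPa.
Pore pressure: u = 9.81×(3.55 − 0.35) = 31.392 kPa.
Initial effective stress: σ'_0 = σ_v − u = 66.715 − 31.392 = 35.323 kPa.
Final effective stress: σ'_f = 35.323 + 46.2 = 81.523 kPa.
σ'_f = 81.523 > σ'_p = 59.2 kPa, so the stress path crosses the preconsolidation pressure — recompression up to σ'_p, then virgin compression beyond:
S_c = H/(1+e₀)·[C_r·log₁₀(σ'_p/σ'_0) + C_c·log₁₀(σ'_f/σ'_p)]
    = 2.3/2.25 × [0.027×log₁₀(59.2/35.323) + 0.17×log₁₀(81.523/59.2)]
    = 1.0222 × [0.0060551 + 0.023623] = 0.03034 m

S_c ≈ 0.0303 m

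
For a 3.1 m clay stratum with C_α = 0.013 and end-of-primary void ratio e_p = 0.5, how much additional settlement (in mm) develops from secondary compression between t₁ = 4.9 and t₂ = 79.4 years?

S_s ≈ 32.5 mm

Secondary compression: S_s = C_α·H/(1+e_p)·log₁₀(t₂/t₁)
S_s = 0.013×3.1/(1+0.5)×log₁₀(79.4/4.9)
    = 0.02687 × 1.21 = 0.0325 m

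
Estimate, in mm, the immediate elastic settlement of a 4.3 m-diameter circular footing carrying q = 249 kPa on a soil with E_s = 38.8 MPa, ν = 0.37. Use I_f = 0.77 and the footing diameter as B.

S_e ≈ 18.3 mm

Immediate (elastic) settlement: S_e = q·B·(1−ν²)/E_s · I_f.
E_s = 38.8 MPa = 38800 kPa.
S_e = 249 × 4.3 × (1 − 0.37²) / 38800 × 0.77
    = 249 × 4.3 × 0.8631 / 38800 × 0.77
    = 0.01834 m = 18.34 mm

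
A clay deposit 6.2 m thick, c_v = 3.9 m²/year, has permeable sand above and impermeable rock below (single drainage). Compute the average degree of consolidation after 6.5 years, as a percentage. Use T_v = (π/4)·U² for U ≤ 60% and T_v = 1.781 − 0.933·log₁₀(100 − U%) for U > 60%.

U ≈ 84.1 %

Drainage path length: H_d = H = 6.2 m (single drainage).
T_v = c_v·t/H_d² = 3.9×6.5/6.2² = 0.65947.
T_v = 0.65947 corresponds to the U > 60% branch:
U = 1 − 10^((1.781 − T_v)/0.933)/100 = 0.8408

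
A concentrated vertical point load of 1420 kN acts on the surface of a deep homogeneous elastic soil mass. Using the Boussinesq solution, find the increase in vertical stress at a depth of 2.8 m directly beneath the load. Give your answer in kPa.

Δσ_z ≈ 86.5 kPa

Boussinesq vertical stress below a point load on an elastic half-space:
Δσ_z = 3P/(2πz²) · [1 + (r/z)²]^(−5/2)
r/z = 0/2.8 = 0; [1+(r/z)²]^(−5/2) = 1.
Δσ_z = 3×1420/(2π×2.8²) × 1 = 86.48 × 1 = 86.48 kPa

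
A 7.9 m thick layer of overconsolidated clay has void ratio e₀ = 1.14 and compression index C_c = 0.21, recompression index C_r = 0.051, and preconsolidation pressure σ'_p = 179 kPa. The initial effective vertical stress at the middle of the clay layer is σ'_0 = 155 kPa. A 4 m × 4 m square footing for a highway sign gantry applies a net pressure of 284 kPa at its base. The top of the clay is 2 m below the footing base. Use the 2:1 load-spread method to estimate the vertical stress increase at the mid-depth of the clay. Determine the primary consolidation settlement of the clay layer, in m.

Mid-depth of clay below the footing base: z = 2 + 7.9/2 = 5.95 m.
Stress increase at mid-clay by the 2:1 spreading method:
Δσ = qBL/((B+z)(L+z)) = 284×4×4/((4+5.95)(4+5.95)) = 45.898 kPa
Final effective stress: σ'_f = 155 + 45.898 = 200.9 kPa.
σ'_f = 200.9 > σ'_p = 179 kPa, so the stress path crosses the preconsolidation pressure — recompression up to σ'_p, then virgin compression beyond:
S_c = H/(1+e₀)·[C_r·log₁₀(σ'_p/σ'_0) + C_c·log₁₀(σ'_f/σ'_p)]
    = 7.9/2.14 × [0.051×log₁₀(179/155) + 0.21×log₁₀(200.9/179)]
    = 3.6916 × [0.0031886 + 0.010527] = 0.05063 m

S_c ≈ 0.0506 m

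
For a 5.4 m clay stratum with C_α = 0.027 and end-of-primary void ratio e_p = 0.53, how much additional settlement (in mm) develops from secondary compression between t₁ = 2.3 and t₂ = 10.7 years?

Secondary compression: S_s = C_α·H/(1+e_p)·log₁₀(t₂/t₁)
S_s = 0.027×5.4/(1+0.53)×log₁₀(10.7/2.3)
    = 0.09529 × 0.6677 = 0.06362 m

S_s ≈ 63.6 mm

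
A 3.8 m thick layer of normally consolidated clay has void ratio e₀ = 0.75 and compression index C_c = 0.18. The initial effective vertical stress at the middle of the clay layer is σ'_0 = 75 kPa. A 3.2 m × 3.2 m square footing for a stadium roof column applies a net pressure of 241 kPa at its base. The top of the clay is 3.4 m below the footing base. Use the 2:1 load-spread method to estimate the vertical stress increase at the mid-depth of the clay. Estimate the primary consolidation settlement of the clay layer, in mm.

S_c ≈ 63.7 mm

Mid-depth of clay below the footing base: z = 3.4 + 3.8/2 = 5.3 m.
Stress increase at mid-clay by the 2:1 spreading method:
Δσ = qBL/((B+z)(L+z)) = 241×3.2×3.2/((3.2+5.3)(3.2+5.3)) = 34.157 kPa
Final effective stress: σ'_f = σ'_0 + Δσ = 75 + 34.157 = 109.16 kPa.
Normally consolidated clay, so the full stress increment lies on the virgin compression line:
S_c = C_c·H/(1+e₀)·log₁₀(σ'_f/σ'_0) = 0.18×3.8/(1+0.75)×log₁₀(109.16/75)
    = 0.39086 × 0.163 = 0.06371 m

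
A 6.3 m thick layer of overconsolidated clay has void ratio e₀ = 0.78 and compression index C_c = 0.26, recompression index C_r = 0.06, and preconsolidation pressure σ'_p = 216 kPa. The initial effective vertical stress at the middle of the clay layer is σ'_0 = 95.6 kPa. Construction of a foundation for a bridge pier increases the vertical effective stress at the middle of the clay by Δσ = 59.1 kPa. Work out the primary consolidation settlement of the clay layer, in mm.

S_c ≈ 44.4 mm

Final effective stress: σ'_f = 95.6 + 59.1 = 154.7 kPa.
σ'_f = 154.7 ≤ σ'_p = 216 kPa, so the clay remains overconsolidated and only the recompression index applies:
S_c = C_r·H/(1+e₀)·log₁₀(σ'_f/σ'_0) = 0.06×6.3/1.78×log₁₀(154.7/95.6)
    = 0.21236 × 0.20903 = 0.04439 m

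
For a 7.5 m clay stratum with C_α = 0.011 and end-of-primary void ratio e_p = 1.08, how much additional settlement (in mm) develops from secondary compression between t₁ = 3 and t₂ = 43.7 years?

Secondary compression: S_s = C_α·H/(1+e_p)·log₁₀(t₂/t₁)
S_s = 0.011×7.5/(1+1.08)×log₁₀(43.7/3)
    = 0.03966 × 1.163 = 0.04614 m

S_s ≈ 46.1 mm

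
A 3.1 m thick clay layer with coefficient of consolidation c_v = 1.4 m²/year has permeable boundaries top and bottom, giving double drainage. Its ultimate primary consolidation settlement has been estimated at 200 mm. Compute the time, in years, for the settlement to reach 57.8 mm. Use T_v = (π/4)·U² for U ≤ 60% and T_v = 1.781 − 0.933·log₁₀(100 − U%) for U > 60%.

t ≈ 0.113 years

Drainage path length: H_d = H/2 = 1.55 m (double drainage).
U = S(t)/S_ult = 57.8/200 = 0.289.
U ≤ 60%: T_v = (π/4)·U² = (π/4)×0.289² = 0.065597.
t = T_v·H_d²/c_v = 0.065597×1.55²/1.4 = 0.1126 years.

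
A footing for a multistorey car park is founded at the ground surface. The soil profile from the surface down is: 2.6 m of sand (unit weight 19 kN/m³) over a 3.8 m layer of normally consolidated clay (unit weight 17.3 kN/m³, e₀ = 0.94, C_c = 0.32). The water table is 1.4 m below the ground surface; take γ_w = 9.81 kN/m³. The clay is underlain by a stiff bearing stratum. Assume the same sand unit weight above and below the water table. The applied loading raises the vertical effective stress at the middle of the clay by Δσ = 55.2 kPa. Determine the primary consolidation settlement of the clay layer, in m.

Mid-depth of clay below the ground surface: z = 2.6 + 3.8/2 = 4.5 m.
Total vertical stress at mid-clay: σ_v = 19×2.6 + 17.3×1.9 = 82.27 kPa.
Pore pressure: u = 9.81×(4.5 − 1.4) = 30.411 kPa.
Initial effective stress: σ'_0 = σ_v − u = 82.27 − 30.411 = 51.859 kPa.
Final effective stress: σ'_f = σ'_0 + Δσ = 51.859 + 55.2 = 107.06 kPa.
Normally consolidated clay, so the full stress increment lies on the virgin compression line:
S_c = C_c·H/(1+e₀)·log₁₀(σ'_f/σ'_0) = 0.32×3.8/(1+0.94)×log₁₀(107.06/51.859)
    = 0.6268 × 0.3148 = 0.1973 m

S_c ≈ 0.197 m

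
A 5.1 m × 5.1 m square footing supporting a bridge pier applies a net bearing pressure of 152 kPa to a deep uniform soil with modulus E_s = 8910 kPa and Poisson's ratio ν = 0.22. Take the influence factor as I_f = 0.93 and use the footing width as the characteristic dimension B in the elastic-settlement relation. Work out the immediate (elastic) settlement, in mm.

Immediate (elastic) settlement: S_e = q·B·(1−ν²)/E_s · I_f.
S_e = 152 × 5.1 × (1 − 0.22²) / 8910 × 0.93
    = 152 × 5.1 × 0.9516 / 8910 × 0.93
    = 0.077 m = 77 mm

S_e ≈ 77 mm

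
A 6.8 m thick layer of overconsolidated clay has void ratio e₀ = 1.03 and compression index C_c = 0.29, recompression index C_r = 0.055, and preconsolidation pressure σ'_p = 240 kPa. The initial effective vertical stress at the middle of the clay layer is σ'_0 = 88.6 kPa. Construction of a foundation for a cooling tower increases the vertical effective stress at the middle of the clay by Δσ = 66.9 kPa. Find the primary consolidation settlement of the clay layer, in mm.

S_c ≈ 45 mm

Final effective stress: σ'_f = 88.6 + 66.9 = 155.5 kPa.
σ'_f = 155.5 ≤ σ'_p = 240 kPa, so the clay remains overconsolidated and only the recompression index applies:
S_c = C_r·H/(1+e₀)·log₁₀(σ'_f/σ'_0) = 0.055×6.8/2.03×log₁₀(155.5/88.6)
    = 0.18424 × 0.2443 = 0.04501 m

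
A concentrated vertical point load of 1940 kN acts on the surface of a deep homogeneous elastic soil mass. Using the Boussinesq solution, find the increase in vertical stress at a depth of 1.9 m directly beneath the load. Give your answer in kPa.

Δσ_z ≈ 257 kPa

Boussinesq vertical stress below a point load on an elastic half-space:
Δσ_z = 3P/(2πz²) · [1 + (r/z)²]^(−5/2)
r/z = 0/1.9 = 0; [1+(r/z)²]^(−5/2) = 1.
Δσ_z = 3×1940/(2π×1.9²) × 1 = 256.59 × 1 = 256.6 kPa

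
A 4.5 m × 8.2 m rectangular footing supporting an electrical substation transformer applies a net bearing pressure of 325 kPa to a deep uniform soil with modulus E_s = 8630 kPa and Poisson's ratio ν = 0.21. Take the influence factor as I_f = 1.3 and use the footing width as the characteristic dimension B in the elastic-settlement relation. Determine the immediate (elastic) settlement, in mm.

S_e ≈ 211 mm

Immediate (elastic) settlement: S_e = q·B·(1−ν²)/E_s · I_f.
S_e = 325 × 4.5 × (1 − 0.21²) / 8630 × 1.3
    = 325 × 4.5 × 0.9559 / 8630 × 1.3
    = 0.2106 m = 210.6 mm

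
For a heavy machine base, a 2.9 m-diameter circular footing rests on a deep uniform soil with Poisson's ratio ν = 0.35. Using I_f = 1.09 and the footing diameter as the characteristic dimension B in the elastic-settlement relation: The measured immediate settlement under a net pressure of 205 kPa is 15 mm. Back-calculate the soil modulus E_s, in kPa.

S_e = q·B·(1−ν²)/E_s · I_f  ⇒  E_s = q·B·(1−ν²)·I_f / S_e.
E_s = 205 × 2.9 × 0.8775 × 1.09 / 0.015 = 37910 kPa

E_s ≈ 37900 kPa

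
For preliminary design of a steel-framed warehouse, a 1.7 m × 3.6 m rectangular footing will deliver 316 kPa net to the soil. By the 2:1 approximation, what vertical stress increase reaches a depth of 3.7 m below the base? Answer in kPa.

Δσ_z ≈ 49.1 kPa

By the 2:1 method the load spreads at 1 horizontal : 2 vertical, so at depth z the loaded area has grown by z in each plan dimension:
Δσ = qBL/((B+z)(L+z)) = 316×1.7×3.6/((1.7+3.7)(3.6+3.7)) = 49.059 kPa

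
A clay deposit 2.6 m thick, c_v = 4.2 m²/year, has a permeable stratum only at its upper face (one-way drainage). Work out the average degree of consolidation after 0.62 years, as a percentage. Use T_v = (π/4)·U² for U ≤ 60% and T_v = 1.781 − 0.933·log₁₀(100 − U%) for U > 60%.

Drainage path length: H_d = H = 2.6 m (single drainage).
T_v = c_v·t/H_d² = 4.2×0.62/2.6² = 0.38521.
T_v = 0.38521 corresponds to the U > 60% branch:
U = 1 − 10^((1.781 − T_v)/0.933)/100 = 0.6867

U ≈ 68.7 %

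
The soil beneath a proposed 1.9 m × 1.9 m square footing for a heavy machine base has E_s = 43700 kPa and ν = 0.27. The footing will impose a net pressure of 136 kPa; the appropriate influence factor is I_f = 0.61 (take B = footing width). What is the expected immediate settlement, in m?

S_e ≈ 0.00334 m

Immediate (elastic) settlement: S_e = q·B·(1−ν²)/E_s · I_f.
S_e = 136 × 1.9 × (1 − 0.27²) / 43700 × 0.61
    = 136 × 1.9 × 0.9271 / 43700 × 0.61
    = 0.003344 m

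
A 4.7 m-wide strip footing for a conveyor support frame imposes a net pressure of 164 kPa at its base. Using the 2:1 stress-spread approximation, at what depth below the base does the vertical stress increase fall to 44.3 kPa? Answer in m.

z ≈ 12.7 m

2:1 spreading — at depth z the loaded area has grown by z in each plan dimension:
qB/(B+z) = Δσ_z ⇒ z = qB/Δσ_z − B = 164×4.7/44.3 − 4.7 = 12.7 m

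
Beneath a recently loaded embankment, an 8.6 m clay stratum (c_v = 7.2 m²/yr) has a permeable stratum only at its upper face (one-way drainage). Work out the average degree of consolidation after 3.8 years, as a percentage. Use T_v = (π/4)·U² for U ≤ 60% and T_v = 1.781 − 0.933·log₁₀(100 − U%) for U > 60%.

Drainage path length: H_d = H = 8.6 m (single drainage).
T_v = c_v·t/H_d² = 7.2×3.8/8.6² = 0.36993.
T_v = 0.36993 corresponds to the U > 60% branch:
U = 1 − 10^((1.781 − T_v)/0.933)/100 = 0.6746

U ≈ 67.5 %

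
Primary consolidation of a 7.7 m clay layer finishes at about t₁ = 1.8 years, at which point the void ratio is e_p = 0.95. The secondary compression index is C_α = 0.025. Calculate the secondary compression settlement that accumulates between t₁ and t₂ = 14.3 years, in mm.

Secondary compression: S_s = C_α·H/(1+e_p)·log₁₀(t₂/t₁)
S_s = 0.025×7.7/(1+0.95)×log₁₀(14.3/1.8)
    = 0.09872 × 0.9001 = 0.08885 m

S_s ≈ 88.9 mm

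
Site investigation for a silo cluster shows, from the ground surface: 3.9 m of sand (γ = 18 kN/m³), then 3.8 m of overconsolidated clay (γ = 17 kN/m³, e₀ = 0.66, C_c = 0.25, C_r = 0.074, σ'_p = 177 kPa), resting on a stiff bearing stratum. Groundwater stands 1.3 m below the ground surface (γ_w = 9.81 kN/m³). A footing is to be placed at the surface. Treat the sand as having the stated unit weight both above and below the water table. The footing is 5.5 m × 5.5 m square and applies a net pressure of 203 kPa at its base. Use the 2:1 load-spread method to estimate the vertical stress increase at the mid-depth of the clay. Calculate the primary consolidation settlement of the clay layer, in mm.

Mid-depth of clay below the ground surface: z = 3.9 + 3.8/2 = 5.8 m.
Total vertical stress at mid-clay: σ_v = 18×3.9 + 17×1.9 = 102.5 kPa.
Pore pressure: u = 9.81×(5.8 − 1.3) = 44.145 kPa.
Initial effective stress: σ'_0 = σ_v − u = 102.5 − 44.145 = 58.355 kPa.
Stress increase at mid-clay by the 2:1 spreading method:
Δσ = qBL/((B+z)(L+z)) = 203×5.5×5.5/((5.5+5.8)(5.5+5.8)) = 48.091 kPa
Final effective stress: σ'_f = 58.355 + 48.091 = 106.45 kPa.
σ'_f = 106.45 ≤ σ'_p = 177 kPa, so the clay remains overconsolidated and only the recompression index applies:
S_c = C_r·H/(1+e₀)·log₁₀(σ'_f/σ'_0) = 0.074×3.8/1.66×log₁₀(106.45/58.355)
    = 0.1694 × 0.26107 = 0.04423 m

S_c ≈ 44.2 mm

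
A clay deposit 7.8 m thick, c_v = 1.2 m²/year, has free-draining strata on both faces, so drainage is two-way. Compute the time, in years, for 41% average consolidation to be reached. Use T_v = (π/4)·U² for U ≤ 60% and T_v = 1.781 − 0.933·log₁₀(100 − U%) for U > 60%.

t ≈ 1.67 years

Drainage path length: H_d = H/2 = 3.9 m (double drainage).
U ≤ 60%: T_v = (π/4)·U² = (π/4)×0.41² = 0.13203.
t = T_v·H_d²/c_v = 0.13203×3.9²/1.2 = 1.673 years.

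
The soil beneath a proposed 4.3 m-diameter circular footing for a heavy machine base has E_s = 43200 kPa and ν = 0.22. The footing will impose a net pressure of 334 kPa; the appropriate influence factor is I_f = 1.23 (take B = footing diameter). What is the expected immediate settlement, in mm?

S_e ≈ 38.9 mm

Immediate (elastic) settlement: S_e = q·B·(1−ν²)/E_s · I_f.
S_e = 334 × 4.3 × (1 − 0.22²) / 43200 × 1.23
    = 334 × 4.3 × 0.9516 / 43200 × 1.23
    = 0.03891 m = 38.91 mm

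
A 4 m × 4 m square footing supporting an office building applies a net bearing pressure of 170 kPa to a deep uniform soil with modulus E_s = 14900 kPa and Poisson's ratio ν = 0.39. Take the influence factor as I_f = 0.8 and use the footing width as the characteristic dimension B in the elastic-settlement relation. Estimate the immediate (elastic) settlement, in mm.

Immediate (elastic) settlement: S_e = q·B·(1−ν²)/E_s · I_f.
S_e = 170 × 4 × (1 − 0.39²) / 14900 × 0.8
    = 170 × 4 × 0.8479 / 14900 × 0.8
    = 0.03096 m = 30.96 mm

S_e ≈ 31 mm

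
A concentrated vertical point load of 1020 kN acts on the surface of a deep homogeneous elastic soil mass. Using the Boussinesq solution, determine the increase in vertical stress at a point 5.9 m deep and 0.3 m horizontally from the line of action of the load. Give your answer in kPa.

Boussinesq vertical stress below a point load on an elastic half-space:
Δσ_z = 3P/(2πz²) · [1 + (r/z)²]^(−5/2)
r/z = 0.3/5.9 = 0.050847; [1+(r/z)²]^(−5/2) = 0.99357.
Δσ_z = 3×1020/(2π×5.9²) × 0.99357 = 13.991 × 0.99357 = 13.9 kPa

Δσ_z ≈ 13.9 kPa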